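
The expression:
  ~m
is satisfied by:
  {m: False}


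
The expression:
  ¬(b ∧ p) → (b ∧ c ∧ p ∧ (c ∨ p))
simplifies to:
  b ∧ p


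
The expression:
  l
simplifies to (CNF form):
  l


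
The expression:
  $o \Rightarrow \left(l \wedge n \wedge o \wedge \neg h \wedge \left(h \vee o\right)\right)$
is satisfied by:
  {n: True, l: True, o: False, h: False}
  {n: True, l: False, o: False, h: False}
  {l: True, h: False, n: False, o: False}
  {h: False, l: False, n: False, o: False}
  {h: True, n: True, l: True, o: False}
  {h: True, n: True, l: False, o: False}
  {h: True, l: True, n: False, o: False}
  {h: True, l: False, n: False, o: False}
  {o: True, n: True, l: True, h: False}


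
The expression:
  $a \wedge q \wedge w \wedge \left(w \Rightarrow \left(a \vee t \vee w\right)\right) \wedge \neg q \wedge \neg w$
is never true.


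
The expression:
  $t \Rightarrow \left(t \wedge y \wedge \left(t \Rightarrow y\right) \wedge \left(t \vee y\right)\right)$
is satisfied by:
  {y: True, t: False}
  {t: False, y: False}
  {t: True, y: True}


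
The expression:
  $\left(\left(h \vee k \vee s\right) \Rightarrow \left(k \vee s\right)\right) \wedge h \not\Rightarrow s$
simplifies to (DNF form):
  $h \wedge k \wedge \neg s$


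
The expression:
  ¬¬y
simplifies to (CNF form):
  y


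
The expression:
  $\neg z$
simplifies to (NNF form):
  $\neg z$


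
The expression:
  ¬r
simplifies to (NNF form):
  ¬r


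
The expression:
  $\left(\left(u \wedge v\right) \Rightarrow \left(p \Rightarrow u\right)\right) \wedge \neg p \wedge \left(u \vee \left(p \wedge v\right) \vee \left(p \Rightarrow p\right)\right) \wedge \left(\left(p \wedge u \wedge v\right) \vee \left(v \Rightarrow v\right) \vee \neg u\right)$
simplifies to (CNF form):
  $\neg p$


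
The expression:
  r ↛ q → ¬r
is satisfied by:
  {q: True, r: False}
  {r: False, q: False}
  {r: True, q: True}


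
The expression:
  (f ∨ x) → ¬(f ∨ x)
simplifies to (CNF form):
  ¬f ∧ ¬x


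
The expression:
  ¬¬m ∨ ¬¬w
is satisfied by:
  {m: True, w: True}
  {m: True, w: False}
  {w: True, m: False}


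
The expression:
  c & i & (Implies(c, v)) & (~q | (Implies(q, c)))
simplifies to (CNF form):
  c & i & v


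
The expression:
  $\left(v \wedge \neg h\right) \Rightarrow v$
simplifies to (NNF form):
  $\text{True}$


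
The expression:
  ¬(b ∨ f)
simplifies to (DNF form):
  ¬b ∧ ¬f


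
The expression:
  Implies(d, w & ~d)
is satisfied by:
  {d: False}


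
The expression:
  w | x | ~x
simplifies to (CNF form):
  True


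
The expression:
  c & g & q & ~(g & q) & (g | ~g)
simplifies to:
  False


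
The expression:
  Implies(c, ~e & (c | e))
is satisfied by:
  {c: False, e: False}
  {e: True, c: False}
  {c: True, e: False}


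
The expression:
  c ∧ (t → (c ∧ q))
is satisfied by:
  {c: True, q: True, t: False}
  {c: True, t: False, q: False}
  {c: True, q: True, t: True}


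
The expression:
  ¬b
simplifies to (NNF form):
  ¬b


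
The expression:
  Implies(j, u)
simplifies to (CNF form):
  u | ~j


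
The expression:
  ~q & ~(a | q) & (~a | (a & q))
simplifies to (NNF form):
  ~a & ~q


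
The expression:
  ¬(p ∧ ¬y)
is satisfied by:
  {y: True, p: False}
  {p: False, y: False}
  {p: True, y: True}


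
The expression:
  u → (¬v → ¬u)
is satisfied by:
  {v: True, u: False}
  {u: False, v: False}
  {u: True, v: True}


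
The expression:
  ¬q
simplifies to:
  ¬q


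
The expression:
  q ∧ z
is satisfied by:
  {z: True, q: True}


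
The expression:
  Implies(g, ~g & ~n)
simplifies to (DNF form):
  ~g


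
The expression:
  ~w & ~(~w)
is never true.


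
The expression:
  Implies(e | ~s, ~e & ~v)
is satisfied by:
  {s: True, e: False, v: False}
  {e: False, v: False, s: False}
  {s: True, v: True, e: False}


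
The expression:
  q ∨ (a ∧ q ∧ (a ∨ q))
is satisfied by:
  {q: True}


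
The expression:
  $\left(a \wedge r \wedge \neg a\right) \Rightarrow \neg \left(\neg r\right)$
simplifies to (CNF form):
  $\text{True}$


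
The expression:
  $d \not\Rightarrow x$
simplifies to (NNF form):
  $d \wedge \neg x$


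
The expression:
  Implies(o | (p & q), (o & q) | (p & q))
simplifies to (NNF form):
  q | ~o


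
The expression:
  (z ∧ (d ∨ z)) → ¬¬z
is always true.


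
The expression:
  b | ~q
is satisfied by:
  {b: True, q: False}
  {q: False, b: False}
  {q: True, b: True}


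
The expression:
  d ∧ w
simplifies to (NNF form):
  d ∧ w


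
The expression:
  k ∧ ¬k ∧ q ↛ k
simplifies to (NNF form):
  False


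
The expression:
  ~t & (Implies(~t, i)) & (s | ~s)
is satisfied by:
  {i: True, t: False}


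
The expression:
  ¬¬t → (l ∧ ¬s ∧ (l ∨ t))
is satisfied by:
  {l: True, s: False, t: False}
  {s: False, t: False, l: False}
  {l: True, s: True, t: False}
  {s: True, l: False, t: False}
  {t: True, l: True, s: False}


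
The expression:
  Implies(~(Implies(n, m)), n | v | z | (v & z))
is always true.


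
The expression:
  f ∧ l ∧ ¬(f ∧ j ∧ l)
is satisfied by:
  {f: True, l: True, j: False}


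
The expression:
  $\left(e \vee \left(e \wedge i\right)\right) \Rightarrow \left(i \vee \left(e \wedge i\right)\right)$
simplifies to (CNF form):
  $i \vee \neg e$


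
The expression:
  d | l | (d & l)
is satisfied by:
  {d: True, l: True}
  {d: True, l: False}
  {l: True, d: False}


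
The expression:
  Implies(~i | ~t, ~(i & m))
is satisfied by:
  {t: True, m: False, i: False}
  {m: False, i: False, t: False}
  {i: True, t: True, m: False}
  {i: True, m: False, t: False}
  {t: True, m: True, i: False}
  {m: True, t: False, i: False}
  {i: True, m: True, t: True}


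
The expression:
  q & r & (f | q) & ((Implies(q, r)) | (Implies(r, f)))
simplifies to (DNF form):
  q & r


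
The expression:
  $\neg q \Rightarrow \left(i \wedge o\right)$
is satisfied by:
  {i: True, q: True, o: True}
  {i: True, q: True, o: False}
  {q: True, o: True, i: False}
  {q: True, o: False, i: False}
  {i: True, o: True, q: False}


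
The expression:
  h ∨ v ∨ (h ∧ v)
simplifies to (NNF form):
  h ∨ v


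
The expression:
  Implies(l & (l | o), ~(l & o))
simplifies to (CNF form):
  ~l | ~o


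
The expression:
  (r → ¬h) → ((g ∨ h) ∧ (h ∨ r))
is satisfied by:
  {r: True, h: True, g: True}
  {r: True, h: True, g: False}
  {h: True, g: True, r: False}
  {h: True, g: False, r: False}
  {r: True, g: True, h: False}


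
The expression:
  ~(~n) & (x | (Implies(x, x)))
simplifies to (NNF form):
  n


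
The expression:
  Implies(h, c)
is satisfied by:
  {c: True, h: False}
  {h: False, c: False}
  {h: True, c: True}


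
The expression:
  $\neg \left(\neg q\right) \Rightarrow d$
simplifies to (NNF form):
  $d \vee \neg q$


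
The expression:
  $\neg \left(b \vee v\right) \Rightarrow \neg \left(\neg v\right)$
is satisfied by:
  {b: True, v: True}
  {b: True, v: False}
  {v: True, b: False}


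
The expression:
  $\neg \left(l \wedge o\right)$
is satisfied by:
  {l: False, o: False}
  {o: True, l: False}
  {l: True, o: False}


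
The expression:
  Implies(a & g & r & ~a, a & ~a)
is always true.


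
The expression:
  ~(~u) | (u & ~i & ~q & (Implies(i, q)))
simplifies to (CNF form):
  u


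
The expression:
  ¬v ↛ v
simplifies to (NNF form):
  True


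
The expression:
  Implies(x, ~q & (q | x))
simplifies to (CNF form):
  ~q | ~x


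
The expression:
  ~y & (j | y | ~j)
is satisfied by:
  {y: False}


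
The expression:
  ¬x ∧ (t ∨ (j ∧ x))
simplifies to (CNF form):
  t ∧ ¬x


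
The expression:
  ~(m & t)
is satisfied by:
  {m: False, t: False}
  {t: True, m: False}
  {m: True, t: False}


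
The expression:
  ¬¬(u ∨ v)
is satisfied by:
  {v: True, u: True}
  {v: True, u: False}
  {u: True, v: False}


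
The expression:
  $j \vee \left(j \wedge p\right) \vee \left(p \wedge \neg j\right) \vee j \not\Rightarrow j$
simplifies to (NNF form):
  $j \vee p$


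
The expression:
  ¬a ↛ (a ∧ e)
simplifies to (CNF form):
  ¬a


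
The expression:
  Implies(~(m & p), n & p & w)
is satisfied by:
  {m: True, w: True, n: True, p: True}
  {m: True, w: True, p: True, n: False}
  {m: True, n: True, p: True, w: False}
  {m: True, p: True, n: False, w: False}
  {w: True, n: True, p: True, m: False}


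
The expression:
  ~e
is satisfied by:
  {e: False}


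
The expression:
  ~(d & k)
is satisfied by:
  {k: False, d: False}
  {d: True, k: False}
  {k: True, d: False}


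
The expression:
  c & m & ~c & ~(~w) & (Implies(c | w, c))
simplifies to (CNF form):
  False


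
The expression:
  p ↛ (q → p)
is never true.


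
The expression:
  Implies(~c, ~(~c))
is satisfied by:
  {c: True}


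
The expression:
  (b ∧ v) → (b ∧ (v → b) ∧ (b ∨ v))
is always true.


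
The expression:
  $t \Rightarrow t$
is always true.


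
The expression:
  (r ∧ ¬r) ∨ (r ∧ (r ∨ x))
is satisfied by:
  {r: True}


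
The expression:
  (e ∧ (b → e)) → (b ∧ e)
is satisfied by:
  {b: True, e: False}
  {e: False, b: False}
  {e: True, b: True}


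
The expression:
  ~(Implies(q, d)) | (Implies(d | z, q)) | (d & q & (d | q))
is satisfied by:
  {q: True, d: False, z: False}
  {q: True, z: True, d: False}
  {q: True, d: True, z: False}
  {q: True, z: True, d: True}
  {z: False, d: False, q: False}


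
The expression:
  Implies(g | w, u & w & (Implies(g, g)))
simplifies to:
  (u & w) | (~g & ~w)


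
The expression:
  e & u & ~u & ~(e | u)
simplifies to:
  False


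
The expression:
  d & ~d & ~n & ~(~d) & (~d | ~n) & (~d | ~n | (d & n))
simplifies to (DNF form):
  False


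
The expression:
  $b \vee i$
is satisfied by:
  {i: True, b: True}
  {i: True, b: False}
  {b: True, i: False}


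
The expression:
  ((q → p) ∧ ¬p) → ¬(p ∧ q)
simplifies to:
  True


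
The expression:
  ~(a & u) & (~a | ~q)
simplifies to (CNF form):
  (~a | ~q) & (~a | ~u)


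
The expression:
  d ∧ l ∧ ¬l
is never true.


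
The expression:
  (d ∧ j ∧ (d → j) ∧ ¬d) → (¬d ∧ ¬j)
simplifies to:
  True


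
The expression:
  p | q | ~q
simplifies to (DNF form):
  True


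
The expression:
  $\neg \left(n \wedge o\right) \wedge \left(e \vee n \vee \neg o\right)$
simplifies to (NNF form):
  $\left(e \wedge \neg n\right) \vee \neg o$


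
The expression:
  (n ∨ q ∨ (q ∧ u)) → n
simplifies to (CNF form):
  n ∨ ¬q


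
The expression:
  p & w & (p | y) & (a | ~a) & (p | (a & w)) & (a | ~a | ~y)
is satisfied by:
  {p: True, w: True}


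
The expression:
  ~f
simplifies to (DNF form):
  ~f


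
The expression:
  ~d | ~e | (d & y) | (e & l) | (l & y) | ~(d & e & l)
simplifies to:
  True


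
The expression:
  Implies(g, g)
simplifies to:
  True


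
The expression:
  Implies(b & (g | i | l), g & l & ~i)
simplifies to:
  ~b | (g & l & ~i) | (~g & ~i & ~l)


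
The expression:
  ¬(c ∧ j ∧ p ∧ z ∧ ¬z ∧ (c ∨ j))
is always true.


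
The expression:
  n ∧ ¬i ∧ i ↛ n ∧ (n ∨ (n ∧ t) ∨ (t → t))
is never true.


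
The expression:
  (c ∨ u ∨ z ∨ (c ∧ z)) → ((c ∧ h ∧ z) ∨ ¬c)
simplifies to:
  (h ∧ z) ∨ ¬c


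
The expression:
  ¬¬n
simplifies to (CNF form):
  n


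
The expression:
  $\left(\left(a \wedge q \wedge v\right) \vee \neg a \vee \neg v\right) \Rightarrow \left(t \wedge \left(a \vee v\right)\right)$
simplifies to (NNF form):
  $\left(a \vee t\right) \wedge \left(a \vee v\right) \wedge \left(t \vee v\right) \wedge \left(t \vee \neg q\right)$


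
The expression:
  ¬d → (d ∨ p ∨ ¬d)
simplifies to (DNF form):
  True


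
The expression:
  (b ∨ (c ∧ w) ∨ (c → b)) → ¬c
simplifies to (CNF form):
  (¬b ∨ ¬c) ∧ (¬c ∨ ¬w)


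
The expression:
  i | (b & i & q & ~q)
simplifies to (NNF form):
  i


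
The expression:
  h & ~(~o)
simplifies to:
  h & o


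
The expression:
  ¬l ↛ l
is always true.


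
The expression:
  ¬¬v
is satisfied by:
  {v: True}


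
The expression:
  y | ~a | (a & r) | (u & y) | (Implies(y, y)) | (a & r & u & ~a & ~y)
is always true.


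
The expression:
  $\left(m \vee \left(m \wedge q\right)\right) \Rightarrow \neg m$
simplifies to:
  $\neg m$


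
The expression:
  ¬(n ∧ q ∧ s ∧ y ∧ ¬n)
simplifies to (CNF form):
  True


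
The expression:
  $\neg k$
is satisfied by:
  {k: False}


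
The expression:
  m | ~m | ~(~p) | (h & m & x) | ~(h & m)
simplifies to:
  True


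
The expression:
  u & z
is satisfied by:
  {z: True, u: True}


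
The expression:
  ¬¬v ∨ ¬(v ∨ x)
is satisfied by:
  {v: True, x: False}
  {x: False, v: False}
  {x: True, v: True}


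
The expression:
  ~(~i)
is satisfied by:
  {i: True}


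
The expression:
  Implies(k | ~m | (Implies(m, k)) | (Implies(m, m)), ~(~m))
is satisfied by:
  {m: True}


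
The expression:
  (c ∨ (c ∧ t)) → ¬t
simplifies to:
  ¬c ∨ ¬t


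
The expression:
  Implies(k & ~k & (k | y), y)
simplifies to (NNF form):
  True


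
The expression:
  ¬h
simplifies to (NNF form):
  ¬h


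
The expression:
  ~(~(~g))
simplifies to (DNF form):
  ~g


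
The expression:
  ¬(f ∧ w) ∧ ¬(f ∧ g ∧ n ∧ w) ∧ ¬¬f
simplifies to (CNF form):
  f ∧ ¬w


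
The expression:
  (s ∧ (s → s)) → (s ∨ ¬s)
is always true.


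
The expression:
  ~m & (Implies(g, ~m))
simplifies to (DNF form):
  ~m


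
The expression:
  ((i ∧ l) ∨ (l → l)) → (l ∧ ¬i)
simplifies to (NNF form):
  l ∧ ¬i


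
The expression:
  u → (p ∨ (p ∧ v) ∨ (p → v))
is always true.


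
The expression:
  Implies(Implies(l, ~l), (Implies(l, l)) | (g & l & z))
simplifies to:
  True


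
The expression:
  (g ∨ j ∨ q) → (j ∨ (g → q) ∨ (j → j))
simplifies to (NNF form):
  True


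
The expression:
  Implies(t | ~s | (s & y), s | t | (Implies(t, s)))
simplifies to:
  True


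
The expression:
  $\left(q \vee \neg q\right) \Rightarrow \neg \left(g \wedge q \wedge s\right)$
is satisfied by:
  {s: False, q: False, g: False}
  {g: True, s: False, q: False}
  {q: True, s: False, g: False}
  {g: True, q: True, s: False}
  {s: True, g: False, q: False}
  {g: True, s: True, q: False}
  {q: True, s: True, g: False}


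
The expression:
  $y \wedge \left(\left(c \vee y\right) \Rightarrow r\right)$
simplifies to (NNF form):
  $r \wedge y$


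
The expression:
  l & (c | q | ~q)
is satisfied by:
  {l: True}


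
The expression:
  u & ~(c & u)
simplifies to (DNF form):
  u & ~c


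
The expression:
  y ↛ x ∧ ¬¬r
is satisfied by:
  {r: True, y: True, x: False}


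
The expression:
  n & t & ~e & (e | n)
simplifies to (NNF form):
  n & t & ~e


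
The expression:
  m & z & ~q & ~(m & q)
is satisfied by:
  {z: True, m: True, q: False}


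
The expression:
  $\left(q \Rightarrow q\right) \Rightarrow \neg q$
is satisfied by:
  {q: False}


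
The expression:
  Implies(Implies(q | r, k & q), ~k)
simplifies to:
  ~k | (r & ~q)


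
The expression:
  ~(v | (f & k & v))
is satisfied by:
  {v: False}


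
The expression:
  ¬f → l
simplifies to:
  f ∨ l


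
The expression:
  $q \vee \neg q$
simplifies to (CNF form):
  $\text{True}$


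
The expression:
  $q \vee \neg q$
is always true.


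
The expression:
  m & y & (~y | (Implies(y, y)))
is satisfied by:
  {m: True, y: True}


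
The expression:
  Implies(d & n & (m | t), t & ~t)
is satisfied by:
  {m: False, t: False, d: False, n: False}
  {t: True, n: False, m: False, d: False}
  {m: True, n: False, t: False, d: False}
  {t: True, m: True, n: False, d: False}
  {n: True, m: False, t: False, d: False}
  {n: True, t: True, m: False, d: False}
  {n: True, m: True, t: False, d: False}
  {n: True, t: True, m: True, d: False}
  {d: True, n: False, m: False, t: False}
  {d: True, t: True, n: False, m: False}
  {d: True, m: True, n: False, t: False}
  {d: True, t: True, m: True, n: False}
  {d: True, n: True, m: False, t: False}


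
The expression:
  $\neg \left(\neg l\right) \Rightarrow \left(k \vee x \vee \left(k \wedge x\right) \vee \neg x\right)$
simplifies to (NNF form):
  $\text{True}$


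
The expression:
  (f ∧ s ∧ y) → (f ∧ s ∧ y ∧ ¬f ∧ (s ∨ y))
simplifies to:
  ¬f ∨ ¬s ∨ ¬y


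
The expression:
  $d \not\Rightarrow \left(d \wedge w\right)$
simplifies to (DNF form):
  $d \wedge \neg w$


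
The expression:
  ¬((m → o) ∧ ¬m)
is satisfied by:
  {m: True}


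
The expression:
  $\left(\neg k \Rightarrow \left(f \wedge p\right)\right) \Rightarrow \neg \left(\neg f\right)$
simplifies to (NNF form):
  $f \vee \neg k$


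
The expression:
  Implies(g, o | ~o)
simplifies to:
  True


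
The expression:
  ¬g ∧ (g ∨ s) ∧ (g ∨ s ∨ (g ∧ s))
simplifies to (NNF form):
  s ∧ ¬g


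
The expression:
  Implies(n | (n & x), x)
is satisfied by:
  {x: True, n: False}
  {n: False, x: False}
  {n: True, x: True}


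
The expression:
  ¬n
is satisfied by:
  {n: False}


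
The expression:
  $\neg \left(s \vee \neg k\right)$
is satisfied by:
  {k: True, s: False}


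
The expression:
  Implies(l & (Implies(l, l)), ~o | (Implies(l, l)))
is always true.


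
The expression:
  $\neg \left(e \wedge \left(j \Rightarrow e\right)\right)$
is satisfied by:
  {e: False}


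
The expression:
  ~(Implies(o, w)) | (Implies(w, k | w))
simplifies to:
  True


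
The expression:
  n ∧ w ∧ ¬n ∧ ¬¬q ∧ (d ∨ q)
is never true.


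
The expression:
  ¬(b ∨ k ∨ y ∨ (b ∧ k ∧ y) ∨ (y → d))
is never true.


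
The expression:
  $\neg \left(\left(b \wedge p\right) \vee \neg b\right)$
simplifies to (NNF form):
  $b \wedge \neg p$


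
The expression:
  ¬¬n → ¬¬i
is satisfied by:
  {i: True, n: False}
  {n: False, i: False}
  {n: True, i: True}


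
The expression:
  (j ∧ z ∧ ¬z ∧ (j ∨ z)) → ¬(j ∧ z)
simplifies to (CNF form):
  True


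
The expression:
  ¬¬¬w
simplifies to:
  ¬w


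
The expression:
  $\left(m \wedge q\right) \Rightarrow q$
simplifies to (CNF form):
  $\text{True}$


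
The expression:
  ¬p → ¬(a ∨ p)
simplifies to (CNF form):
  p ∨ ¬a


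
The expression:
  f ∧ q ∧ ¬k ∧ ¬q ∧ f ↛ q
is never true.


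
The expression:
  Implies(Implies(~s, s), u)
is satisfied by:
  {u: True, s: False}
  {s: False, u: False}
  {s: True, u: True}


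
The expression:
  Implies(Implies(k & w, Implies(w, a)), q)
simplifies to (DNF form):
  q | (k & w & ~a)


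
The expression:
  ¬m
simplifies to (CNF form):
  ¬m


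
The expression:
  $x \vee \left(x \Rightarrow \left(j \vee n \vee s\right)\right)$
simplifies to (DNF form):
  $\text{True}$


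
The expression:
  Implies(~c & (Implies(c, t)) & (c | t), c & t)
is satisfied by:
  {c: True, t: False}
  {t: False, c: False}
  {t: True, c: True}


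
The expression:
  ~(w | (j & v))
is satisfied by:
  {w: False, v: False, j: False}
  {j: True, w: False, v: False}
  {v: True, w: False, j: False}


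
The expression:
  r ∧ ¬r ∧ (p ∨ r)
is never true.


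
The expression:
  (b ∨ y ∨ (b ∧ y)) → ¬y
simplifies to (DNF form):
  ¬y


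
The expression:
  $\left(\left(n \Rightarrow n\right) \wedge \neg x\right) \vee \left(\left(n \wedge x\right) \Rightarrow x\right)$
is always true.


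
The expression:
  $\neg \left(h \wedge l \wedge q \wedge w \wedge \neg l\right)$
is always true.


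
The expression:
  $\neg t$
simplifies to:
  $\neg t$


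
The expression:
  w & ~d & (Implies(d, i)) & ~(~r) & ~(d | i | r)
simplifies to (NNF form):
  False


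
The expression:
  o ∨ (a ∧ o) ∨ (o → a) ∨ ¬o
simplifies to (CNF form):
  True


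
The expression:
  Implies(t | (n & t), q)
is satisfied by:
  {q: True, t: False}
  {t: False, q: False}
  {t: True, q: True}


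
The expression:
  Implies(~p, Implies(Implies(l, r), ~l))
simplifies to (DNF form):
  p | ~l | ~r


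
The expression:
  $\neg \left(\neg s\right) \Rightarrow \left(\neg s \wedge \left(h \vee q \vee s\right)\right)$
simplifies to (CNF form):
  $\neg s$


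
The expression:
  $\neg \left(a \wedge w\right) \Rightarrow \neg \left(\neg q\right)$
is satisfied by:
  {q: True, w: True, a: True}
  {q: True, w: True, a: False}
  {q: True, a: True, w: False}
  {q: True, a: False, w: False}
  {w: True, a: True, q: False}


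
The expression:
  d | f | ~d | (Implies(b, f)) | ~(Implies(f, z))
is always true.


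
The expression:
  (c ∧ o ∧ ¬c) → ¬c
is always true.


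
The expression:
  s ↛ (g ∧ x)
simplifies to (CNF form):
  s ∧ (¬g ∨ ¬x)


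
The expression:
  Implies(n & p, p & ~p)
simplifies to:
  ~n | ~p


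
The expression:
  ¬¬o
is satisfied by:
  {o: True}


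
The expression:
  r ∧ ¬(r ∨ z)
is never true.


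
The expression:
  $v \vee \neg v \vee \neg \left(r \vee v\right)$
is always true.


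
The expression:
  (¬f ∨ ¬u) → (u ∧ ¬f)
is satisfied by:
  {u: True}


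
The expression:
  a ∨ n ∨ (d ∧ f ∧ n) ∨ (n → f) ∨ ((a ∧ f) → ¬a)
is always true.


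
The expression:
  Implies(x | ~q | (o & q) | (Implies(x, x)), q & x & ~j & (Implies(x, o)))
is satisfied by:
  {o: True, x: True, q: True, j: False}


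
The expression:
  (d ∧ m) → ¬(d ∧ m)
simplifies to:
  ¬d ∨ ¬m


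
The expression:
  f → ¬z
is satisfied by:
  {z: False, f: False}
  {f: True, z: False}
  {z: True, f: False}


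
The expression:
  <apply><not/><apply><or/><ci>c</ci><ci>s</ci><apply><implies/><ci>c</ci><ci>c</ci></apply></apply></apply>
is never true.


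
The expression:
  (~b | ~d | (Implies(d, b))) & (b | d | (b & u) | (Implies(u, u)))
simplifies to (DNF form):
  True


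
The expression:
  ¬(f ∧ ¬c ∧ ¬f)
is always true.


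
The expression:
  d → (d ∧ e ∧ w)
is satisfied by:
  {e: True, w: True, d: False}
  {e: True, w: False, d: False}
  {w: True, e: False, d: False}
  {e: False, w: False, d: False}
  {d: True, e: True, w: True}


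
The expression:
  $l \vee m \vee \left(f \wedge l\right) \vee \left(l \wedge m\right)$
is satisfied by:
  {m: True, l: True}
  {m: True, l: False}
  {l: True, m: False}


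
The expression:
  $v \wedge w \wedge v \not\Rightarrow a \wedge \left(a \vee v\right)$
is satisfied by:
  {w: True, v: True, a: False}


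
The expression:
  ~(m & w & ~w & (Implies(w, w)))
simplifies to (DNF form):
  True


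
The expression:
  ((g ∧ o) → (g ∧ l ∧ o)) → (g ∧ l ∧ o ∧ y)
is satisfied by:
  {g: True, y: True, o: True, l: False}
  {g: True, o: True, l: False, y: False}
  {g: True, y: True, l: True, o: True}


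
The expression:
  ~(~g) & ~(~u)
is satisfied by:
  {u: True, g: True}


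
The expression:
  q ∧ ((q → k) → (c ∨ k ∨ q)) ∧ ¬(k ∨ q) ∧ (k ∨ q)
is never true.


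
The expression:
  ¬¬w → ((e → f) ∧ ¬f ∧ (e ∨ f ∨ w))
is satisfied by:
  {f: False, w: False, e: False}
  {e: True, f: False, w: False}
  {f: True, e: False, w: False}
  {e: True, f: True, w: False}
  {w: True, e: False, f: False}


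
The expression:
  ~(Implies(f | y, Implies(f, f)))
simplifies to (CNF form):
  False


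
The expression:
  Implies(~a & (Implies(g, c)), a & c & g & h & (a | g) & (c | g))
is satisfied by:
  {a: True, g: True, c: False}
  {a: True, g: False, c: False}
  {a: True, c: True, g: True}
  {a: True, c: True, g: False}
  {g: True, c: False, a: False}


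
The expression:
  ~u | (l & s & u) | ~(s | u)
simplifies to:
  ~u | (l & s)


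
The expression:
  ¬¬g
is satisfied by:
  {g: True}


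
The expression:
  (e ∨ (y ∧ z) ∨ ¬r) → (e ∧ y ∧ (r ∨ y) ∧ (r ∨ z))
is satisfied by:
  {y: True, e: True, r: True, z: False}
  {y: True, z: True, e: True, r: True}
  {y: True, e: True, z: True, r: False}
  {r: True, y: False, e: False, z: False}
  {y: True, r: True, e: False, z: False}
  {z: True, r: True, y: False, e: False}


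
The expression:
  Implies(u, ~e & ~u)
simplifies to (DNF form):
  ~u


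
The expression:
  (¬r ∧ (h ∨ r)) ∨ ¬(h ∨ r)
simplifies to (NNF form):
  ¬r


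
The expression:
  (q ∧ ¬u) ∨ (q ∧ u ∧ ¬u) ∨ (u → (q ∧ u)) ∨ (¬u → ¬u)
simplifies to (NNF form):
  True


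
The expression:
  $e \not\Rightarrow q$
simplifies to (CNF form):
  $e \wedge \neg q$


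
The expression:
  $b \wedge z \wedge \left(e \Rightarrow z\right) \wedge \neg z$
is never true.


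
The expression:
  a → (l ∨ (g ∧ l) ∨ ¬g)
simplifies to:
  l ∨ ¬a ∨ ¬g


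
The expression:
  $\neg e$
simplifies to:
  $\neg e$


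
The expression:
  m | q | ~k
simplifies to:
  m | q | ~k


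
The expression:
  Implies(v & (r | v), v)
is always true.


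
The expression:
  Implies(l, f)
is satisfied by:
  {f: True, l: False}
  {l: False, f: False}
  {l: True, f: True}


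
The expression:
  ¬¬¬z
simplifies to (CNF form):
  ¬z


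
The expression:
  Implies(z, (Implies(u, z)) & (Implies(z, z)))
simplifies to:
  True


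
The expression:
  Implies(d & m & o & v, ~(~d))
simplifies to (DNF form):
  True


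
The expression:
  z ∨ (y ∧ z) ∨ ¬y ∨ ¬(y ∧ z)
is always true.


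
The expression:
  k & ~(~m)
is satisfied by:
  {m: True, k: True}


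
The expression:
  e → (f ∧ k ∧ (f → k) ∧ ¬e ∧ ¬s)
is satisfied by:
  {e: False}


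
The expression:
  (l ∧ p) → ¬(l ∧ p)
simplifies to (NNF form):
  ¬l ∨ ¬p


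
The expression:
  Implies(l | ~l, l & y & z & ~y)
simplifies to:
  False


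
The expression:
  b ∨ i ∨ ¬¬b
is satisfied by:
  {i: True, b: True}
  {i: True, b: False}
  {b: True, i: False}


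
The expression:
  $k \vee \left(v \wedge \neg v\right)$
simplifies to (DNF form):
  $k$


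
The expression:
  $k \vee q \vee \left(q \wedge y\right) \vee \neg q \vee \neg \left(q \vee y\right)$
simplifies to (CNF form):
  $\text{True}$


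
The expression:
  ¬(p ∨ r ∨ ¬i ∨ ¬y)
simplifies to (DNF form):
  i ∧ y ∧ ¬p ∧ ¬r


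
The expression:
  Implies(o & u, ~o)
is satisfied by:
  {u: False, o: False}
  {o: True, u: False}
  {u: True, o: False}


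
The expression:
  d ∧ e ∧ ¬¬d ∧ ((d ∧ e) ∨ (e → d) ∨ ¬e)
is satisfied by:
  {e: True, d: True}


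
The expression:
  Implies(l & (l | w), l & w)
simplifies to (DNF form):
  w | ~l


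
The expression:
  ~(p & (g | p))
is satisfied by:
  {p: False}


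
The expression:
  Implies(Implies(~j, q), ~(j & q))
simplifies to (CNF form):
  ~j | ~q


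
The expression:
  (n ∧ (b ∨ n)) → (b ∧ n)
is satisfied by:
  {b: True, n: False}
  {n: False, b: False}
  {n: True, b: True}


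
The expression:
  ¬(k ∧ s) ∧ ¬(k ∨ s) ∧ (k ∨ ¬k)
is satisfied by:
  {k: False, s: False}


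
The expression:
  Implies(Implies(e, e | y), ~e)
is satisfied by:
  {e: False}


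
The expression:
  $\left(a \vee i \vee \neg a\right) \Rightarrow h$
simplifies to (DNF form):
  $h$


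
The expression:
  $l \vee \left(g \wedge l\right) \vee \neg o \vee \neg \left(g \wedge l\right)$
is always true.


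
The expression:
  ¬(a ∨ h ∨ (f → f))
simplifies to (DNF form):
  False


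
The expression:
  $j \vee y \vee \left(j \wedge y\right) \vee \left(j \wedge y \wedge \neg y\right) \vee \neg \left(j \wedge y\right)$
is always true.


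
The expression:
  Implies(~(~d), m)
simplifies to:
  m | ~d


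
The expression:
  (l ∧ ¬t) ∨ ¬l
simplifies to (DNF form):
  ¬l ∨ ¬t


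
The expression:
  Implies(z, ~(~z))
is always true.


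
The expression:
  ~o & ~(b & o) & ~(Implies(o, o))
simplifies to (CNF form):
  False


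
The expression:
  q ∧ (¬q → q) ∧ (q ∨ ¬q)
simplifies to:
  q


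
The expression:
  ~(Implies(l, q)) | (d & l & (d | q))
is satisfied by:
  {d: True, l: True, q: False}
  {l: True, q: False, d: False}
  {d: True, q: True, l: True}


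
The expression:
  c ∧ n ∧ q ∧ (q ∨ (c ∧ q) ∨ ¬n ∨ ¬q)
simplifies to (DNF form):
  c ∧ n ∧ q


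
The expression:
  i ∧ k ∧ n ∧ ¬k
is never true.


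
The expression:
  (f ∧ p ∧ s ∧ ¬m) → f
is always true.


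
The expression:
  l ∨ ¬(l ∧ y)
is always true.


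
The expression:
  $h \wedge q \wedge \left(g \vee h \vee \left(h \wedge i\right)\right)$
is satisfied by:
  {h: True, q: True}


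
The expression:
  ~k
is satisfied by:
  {k: False}


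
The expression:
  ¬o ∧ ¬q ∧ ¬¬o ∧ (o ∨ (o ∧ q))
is never true.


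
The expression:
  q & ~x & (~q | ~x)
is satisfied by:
  {q: True, x: False}


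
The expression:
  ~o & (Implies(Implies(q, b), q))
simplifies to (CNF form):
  q & ~o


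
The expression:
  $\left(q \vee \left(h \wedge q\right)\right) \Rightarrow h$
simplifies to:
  $h \vee \neg q$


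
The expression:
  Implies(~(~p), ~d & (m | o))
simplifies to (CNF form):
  (~d | ~p) & (m | o | ~p) & (m | ~d | ~p) & (o | ~d | ~p)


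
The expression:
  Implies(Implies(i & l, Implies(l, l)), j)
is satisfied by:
  {j: True}


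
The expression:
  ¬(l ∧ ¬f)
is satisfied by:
  {f: True, l: False}
  {l: False, f: False}
  {l: True, f: True}


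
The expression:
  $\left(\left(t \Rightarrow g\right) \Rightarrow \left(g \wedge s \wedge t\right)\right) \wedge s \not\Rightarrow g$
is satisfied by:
  {t: True, s: True, g: False}


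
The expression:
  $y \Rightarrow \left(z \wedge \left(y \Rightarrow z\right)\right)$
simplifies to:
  $z \vee \neg y$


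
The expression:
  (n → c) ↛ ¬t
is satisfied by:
  {t: True, c: True, n: False}
  {t: True, c: False, n: False}
  {t: True, n: True, c: True}


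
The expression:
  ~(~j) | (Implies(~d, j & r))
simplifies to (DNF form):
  d | j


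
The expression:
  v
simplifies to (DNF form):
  v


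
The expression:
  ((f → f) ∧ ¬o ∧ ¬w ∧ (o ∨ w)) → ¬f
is always true.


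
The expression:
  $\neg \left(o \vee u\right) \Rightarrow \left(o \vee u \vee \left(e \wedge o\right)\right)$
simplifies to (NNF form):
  $o \vee u$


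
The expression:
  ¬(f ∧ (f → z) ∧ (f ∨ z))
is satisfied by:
  {z: False, f: False}
  {f: True, z: False}
  {z: True, f: False}


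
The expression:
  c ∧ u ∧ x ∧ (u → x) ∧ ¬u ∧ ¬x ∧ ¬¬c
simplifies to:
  False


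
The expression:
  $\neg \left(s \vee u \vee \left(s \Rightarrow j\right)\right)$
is never true.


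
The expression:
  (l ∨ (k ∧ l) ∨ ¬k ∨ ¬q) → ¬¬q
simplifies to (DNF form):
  q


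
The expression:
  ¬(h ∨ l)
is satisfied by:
  {h: False, l: False}


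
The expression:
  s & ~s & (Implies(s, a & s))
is never true.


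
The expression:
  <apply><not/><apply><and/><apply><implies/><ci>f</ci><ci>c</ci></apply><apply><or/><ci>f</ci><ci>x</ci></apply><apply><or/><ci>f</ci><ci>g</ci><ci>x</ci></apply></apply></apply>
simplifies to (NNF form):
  <apply><or/><apply><and/><ci>f</ci><apply><not/><ci>c</ci></apply></apply><apply><and/><apply><not/><ci>f</ci></apply><apply><not/><ci>x</ci></apply></apply></apply>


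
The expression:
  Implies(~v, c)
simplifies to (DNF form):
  c | v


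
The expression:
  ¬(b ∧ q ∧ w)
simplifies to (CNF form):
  ¬b ∨ ¬q ∨ ¬w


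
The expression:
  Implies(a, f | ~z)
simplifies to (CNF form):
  f | ~a | ~z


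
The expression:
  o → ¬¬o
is always true.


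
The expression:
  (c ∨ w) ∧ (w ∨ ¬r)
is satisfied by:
  {c: True, w: True, r: False}
  {w: True, r: False, c: False}
  {c: True, w: True, r: True}
  {w: True, r: True, c: False}
  {c: True, r: False, w: False}


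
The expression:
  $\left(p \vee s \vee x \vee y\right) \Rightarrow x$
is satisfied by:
  {x: True, y: False, p: False, s: False}
  {x: True, s: True, y: False, p: False}
  {x: True, p: True, y: False, s: False}
  {x: True, s: True, p: True, y: False}
  {x: True, y: True, p: False, s: False}
  {x: True, s: True, y: True, p: False}
  {x: True, p: True, y: True, s: False}
  {x: True, s: True, p: True, y: True}
  {s: False, y: False, p: False, x: False}


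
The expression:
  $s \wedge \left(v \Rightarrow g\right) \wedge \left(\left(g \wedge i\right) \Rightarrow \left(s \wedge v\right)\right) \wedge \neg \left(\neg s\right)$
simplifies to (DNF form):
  $\left(g \wedge s \wedge v\right) \vee \left(g \wedge s \wedge \neg g\right) \vee \left(g \wedge s \wedge \neg i\right) \vee \left(s \wedge v \wedge \neg v\right) \vee \left(s \wedge \neg g \wedge \neg v\right) \vee \left(s \wedge \neg i \wedge \neg v\right)$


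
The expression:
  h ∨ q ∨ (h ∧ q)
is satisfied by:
  {q: True, h: True}
  {q: True, h: False}
  {h: True, q: False}


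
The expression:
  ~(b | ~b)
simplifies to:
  False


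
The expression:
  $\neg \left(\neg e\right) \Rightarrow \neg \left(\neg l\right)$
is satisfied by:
  {l: True, e: False}
  {e: False, l: False}
  {e: True, l: True}


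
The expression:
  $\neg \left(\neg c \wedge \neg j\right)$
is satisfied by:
  {c: True, j: True}
  {c: True, j: False}
  {j: True, c: False}


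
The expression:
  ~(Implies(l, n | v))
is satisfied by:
  {l: True, v: False, n: False}


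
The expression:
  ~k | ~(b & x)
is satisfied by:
  {k: False, x: False, b: False}
  {b: True, k: False, x: False}
  {x: True, k: False, b: False}
  {b: True, x: True, k: False}
  {k: True, b: False, x: False}
  {b: True, k: True, x: False}
  {x: True, k: True, b: False}


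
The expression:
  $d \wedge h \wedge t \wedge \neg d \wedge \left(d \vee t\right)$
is never true.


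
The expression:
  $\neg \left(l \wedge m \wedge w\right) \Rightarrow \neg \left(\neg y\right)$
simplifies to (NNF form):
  $y \vee \left(l \wedge m \wedge w\right)$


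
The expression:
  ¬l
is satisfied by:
  {l: False}


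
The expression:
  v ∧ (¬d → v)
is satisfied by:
  {v: True}


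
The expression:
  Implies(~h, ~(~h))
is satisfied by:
  {h: True}


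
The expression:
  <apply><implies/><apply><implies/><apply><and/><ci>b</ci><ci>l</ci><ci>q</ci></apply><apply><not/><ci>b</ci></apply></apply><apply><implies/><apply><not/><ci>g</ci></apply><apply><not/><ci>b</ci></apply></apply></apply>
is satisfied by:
  {l: True, g: True, q: True, b: False}
  {l: True, g: True, q: False, b: False}
  {g: True, q: True, l: False, b: False}
  {g: True, l: False, q: False, b: False}
  {l: True, q: True, g: False, b: False}
  {l: True, q: False, g: False, b: False}
  {q: True, l: False, g: False, b: False}
  {q: False, l: False, g: False, b: False}
  {b: True, l: True, g: True, q: True}
  {b: True, l: True, g: True, q: False}
  {b: True, g: True, q: True, l: False}
  {b: True, g: True, q: False, l: False}
  {b: True, l: True, q: True, g: False}


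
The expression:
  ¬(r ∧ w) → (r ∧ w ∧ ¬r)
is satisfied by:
  {r: True, w: True}


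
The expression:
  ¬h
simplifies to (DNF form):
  ¬h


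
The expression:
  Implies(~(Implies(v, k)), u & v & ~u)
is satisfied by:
  {k: True, v: False}
  {v: False, k: False}
  {v: True, k: True}


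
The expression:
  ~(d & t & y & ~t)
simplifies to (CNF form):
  True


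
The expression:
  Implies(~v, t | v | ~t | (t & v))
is always true.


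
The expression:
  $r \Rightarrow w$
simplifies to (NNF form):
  $w \vee \neg r$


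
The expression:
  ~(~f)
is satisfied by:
  {f: True}


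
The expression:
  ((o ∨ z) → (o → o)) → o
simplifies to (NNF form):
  o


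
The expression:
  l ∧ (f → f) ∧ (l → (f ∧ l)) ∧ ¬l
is never true.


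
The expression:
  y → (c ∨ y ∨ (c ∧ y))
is always true.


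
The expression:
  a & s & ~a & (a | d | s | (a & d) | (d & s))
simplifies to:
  False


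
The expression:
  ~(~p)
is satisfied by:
  {p: True}


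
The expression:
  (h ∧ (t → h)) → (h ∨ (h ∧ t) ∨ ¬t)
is always true.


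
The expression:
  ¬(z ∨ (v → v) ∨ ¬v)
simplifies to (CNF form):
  False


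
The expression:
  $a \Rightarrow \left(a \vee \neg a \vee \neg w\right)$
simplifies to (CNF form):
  $\text{True}$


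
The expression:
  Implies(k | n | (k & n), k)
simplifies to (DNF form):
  k | ~n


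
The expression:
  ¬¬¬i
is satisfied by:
  {i: False}


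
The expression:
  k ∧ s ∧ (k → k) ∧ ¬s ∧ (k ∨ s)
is never true.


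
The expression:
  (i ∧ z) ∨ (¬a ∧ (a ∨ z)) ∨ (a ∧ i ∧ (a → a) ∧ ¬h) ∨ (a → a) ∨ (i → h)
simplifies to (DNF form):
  True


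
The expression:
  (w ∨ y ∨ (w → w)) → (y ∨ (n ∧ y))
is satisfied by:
  {y: True}


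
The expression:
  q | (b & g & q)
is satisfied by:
  {q: True}


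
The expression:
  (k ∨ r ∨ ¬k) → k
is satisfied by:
  {k: True}


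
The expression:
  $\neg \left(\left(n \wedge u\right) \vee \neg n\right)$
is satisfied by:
  {n: True, u: False}


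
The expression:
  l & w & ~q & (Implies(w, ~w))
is never true.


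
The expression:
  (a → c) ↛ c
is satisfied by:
  {a: False, c: False}


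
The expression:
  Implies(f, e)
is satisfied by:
  {e: True, f: False}
  {f: False, e: False}
  {f: True, e: True}


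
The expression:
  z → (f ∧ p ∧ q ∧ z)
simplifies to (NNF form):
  (f ∧ p ∧ q) ∨ ¬z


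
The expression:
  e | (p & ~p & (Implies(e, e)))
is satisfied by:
  {e: True}


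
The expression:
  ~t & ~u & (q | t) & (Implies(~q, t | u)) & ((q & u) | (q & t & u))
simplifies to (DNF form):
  False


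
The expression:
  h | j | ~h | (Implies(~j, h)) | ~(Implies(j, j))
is always true.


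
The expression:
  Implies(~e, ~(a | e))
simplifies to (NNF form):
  e | ~a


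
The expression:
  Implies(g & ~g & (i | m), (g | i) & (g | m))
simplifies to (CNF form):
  True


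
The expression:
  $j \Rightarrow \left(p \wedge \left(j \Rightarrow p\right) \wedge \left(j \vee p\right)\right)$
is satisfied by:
  {p: True, j: False}
  {j: False, p: False}
  {j: True, p: True}
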